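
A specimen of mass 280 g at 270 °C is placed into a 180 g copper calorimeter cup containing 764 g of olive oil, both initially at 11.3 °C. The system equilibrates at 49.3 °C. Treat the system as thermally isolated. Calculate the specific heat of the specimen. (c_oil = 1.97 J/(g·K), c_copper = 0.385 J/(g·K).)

c ≈ 0.968 J/(g·K)

Net heat exchanged in the isolated system is zero:
280·c·(49.3 − 270) + 764·1.97·(49.3 − 11.3) + 180·0.385·(49.3 − 11.3) = 0
-61796 c = -59826
c = -59826/-61796 ≈ 0.9681 J/(g·K)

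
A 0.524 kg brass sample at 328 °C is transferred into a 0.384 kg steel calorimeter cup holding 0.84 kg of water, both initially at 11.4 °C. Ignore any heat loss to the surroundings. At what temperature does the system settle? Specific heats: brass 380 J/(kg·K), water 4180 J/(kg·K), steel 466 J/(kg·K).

T_f ≈ 27.6 °C

Conservation of energy gives ΣQ = 0:
0.524×380×(T − 328) + 0.84×4180×(T − 11.4) + 0.384×466×(T − 11.4) = 0
199.12(T − 328) + 3511.2(T − 11.4) + 178.94(T − 11.4) = 0
(199.12 + 3511.2 + 178.94) T = 199.12×328 + 3511.2×11.4 + 178.94×11.4
T ≈ 27.61 °C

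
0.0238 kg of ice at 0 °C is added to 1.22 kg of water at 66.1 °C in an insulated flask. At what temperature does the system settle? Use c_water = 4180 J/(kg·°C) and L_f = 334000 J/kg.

T_f ≈ 63.3 °C

Setting the total heat transfer to zero:
fusion: m_ice L_f = 0.0238×334000 = 7949.2; meltwater 0→T: 0.0238×4180×T = 99.48 T; water: 5099.6(T − 66.1)
5199.1 T = 337084 − 7949.2 = 329134
T ≈ 63.31 °C. Since T > 0 °C, the all-ice-melts assumption holds.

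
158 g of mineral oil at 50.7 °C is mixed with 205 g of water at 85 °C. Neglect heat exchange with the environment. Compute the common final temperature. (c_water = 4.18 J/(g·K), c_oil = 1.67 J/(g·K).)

T_f ≈ 76.9 °C

Let T be the final temperature. ΣQ_i = 0:
205·4.18·(T − 85) + 158·1.67·(T − 50.7) = 0
856.9(T − 85) + 263.86(T − 50.7) = 0
1120.8 T = 86214
T = 86214/1120.8 ≈ 76.92 °C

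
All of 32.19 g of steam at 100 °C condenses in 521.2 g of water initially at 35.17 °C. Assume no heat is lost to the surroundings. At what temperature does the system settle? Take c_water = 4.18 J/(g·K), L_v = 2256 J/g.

T_f ≈ 70.3 °C

Energy conservation, ΣQ = 0:
steam→water at 100 °C releases m L_v = 32.19×2256 = 72621; condensate cools 100→T: 32.19×4.18×(T − 100) = 134.55(T − 100); original water: 2178.6(T − 35.17)
2313.2 T = 72621 + 13455 + 76622 = 162698
T ≈ 70.34 °C — below 100 °C, confirming all the steam condensed.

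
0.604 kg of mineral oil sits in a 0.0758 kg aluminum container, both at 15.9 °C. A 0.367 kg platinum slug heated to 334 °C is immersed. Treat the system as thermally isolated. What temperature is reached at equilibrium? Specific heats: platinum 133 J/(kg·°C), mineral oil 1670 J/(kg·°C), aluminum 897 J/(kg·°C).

Heat gained plus heat lost sum to zero:
0.367·133·(T − 334) + 0.604·1670·(T − 15.9) + 0.0758·897·(T − 15.9) = 0
(48.81 + 1008.7 + 67.99) T = 48.81·334 + 1008.7·15.9 + 67.99·15.9
T = 33422/1125.5 ≈ 29.70 °C

T_f ≈ 29.7 °C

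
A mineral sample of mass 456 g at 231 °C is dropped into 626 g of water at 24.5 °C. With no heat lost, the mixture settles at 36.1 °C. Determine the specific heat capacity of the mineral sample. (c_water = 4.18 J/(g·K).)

c ≈ 0.342 J/(g·K)

Taking heat into each body as positive, Σ m c ΔT = 0:
456·c·(36.1 − 231) + 626·4.18·(36.1 − 24.5) = 0
-88874 c = -30353
c = -30353/-88874 ≈ 0.3415 J/(g·K)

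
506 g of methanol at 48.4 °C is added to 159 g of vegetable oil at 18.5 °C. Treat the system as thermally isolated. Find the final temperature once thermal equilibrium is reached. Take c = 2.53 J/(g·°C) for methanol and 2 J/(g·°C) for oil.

Heat gained plus heat lost sum to zero:
506*2.53*(T − 48.4) + 159*2*(T − 18.5) = 0
1280.2(T − 48.4) + 318(T − 18.5) = 0
(1280.2 + 318) T = 1280.2*48.4 + 318*18.5
T = 67844/1598.2 ≈ 42.45 °C

T_f ≈ 42.5 °C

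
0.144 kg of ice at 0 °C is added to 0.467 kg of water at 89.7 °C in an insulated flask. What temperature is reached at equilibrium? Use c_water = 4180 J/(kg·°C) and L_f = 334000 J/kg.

T_f ≈ 49.7 °C

Heat gained plus heat lost sum to zero:
latent heat to melt: 0.144×334000 = 48096; warm the meltwater: 601.92 T; water cools: 0.467×4180×(T − 89.7) = 1952.1(T − 89.7)
2554 T = 175100 − 48096 = 127004
T ≈ 49.73 °C — above 0 °C, consistent with complete melting.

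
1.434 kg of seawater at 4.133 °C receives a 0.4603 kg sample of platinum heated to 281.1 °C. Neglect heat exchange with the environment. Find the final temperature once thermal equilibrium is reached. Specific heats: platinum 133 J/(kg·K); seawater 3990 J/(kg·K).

T_f ≈ 7.1 °C

T_f = Σ m_i c_i T_i / Σ m_i c_i:
T_f = (61.22·281.1 + 5721.7·4.133) / (61.22 + 5721.7)
    = 40857 / 5782.9 ≈ 7.07 °C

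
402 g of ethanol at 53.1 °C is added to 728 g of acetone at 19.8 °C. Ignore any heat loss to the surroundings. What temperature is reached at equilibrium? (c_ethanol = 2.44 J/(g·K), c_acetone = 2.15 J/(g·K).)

T_f ≈ 32.6 °C

Setting the total heat transfer to zero:
402·2.44·(T − 53.1) + 728·2.15·(T − 19.8) = 0
2546.1 T = 83076
T = 83076 / 2546.1 = 32.6 °C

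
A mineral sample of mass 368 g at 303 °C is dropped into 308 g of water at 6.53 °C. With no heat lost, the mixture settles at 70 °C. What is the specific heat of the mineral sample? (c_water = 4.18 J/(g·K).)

c ≈ 0.953 J/(g·K)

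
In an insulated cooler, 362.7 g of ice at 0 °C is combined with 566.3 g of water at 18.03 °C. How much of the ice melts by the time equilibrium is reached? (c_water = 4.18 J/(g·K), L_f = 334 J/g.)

m_melted ≈ 128 g

Water can give up m c ΔT = 566.3·4.18·18.03 = 42679 J before reaching 0 °C.
Fully melting the ice requires m_ice L_f = 362.7·334 = 121142 J.
Since 42679 < 121142 J, not all the ice melts; equilibrium is at 0 °C.
m_melt = 42679 / L_f = 127.8 g.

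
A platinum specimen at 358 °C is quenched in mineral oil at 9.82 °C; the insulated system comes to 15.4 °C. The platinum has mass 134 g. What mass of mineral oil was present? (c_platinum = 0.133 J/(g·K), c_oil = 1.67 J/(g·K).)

m ≈ 655 g

Heat lost by the platinum = heat gained by the oil:
134×0.133×(358 − 15.4) = m×1.67×(15.4 − 9.82)
9.319 m = 6105.8  ⇒  m ≈ 655.2 g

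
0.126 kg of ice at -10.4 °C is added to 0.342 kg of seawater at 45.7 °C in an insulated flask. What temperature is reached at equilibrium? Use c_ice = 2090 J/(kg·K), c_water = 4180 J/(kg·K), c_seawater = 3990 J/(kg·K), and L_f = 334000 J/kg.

T_f ≈ 9.3 °C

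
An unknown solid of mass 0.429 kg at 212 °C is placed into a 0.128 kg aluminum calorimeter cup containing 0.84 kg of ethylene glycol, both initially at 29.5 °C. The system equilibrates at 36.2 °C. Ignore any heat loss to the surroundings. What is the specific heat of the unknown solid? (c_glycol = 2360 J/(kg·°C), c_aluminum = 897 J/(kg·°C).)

Conservation of energy gives ΣQ = 0:
0.429×c×(36.2 − 212) + 0.84×2360×(36.2 − 29.5) + 0.128×897×(36.2 − 29.5) = 0
-75.42 c = -14051
c = -14051/-75.42 ≈ 186.3 J/(kg·°C)

c ≈ 186 J/(kg·°C)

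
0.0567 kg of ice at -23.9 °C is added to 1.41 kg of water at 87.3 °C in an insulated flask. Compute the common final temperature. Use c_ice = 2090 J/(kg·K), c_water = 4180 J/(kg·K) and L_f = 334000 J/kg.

Taking heat into each body as positive, Σ m c ΔT = 0:
warm ice to 0 °C: 0.0567×2090×(0 − (-23.9)) = 2832.2; fusion: m_ice L_f = 0.0567×334000 = 18938; meltwater 0→T: 0.0567×4180×T = 237.01 T; water: 5893.8(T − 87.3)
6130.8 T = 514529 − 21770 = 492759
T ≈ 80.37 °C — above 0 °C, consistent with complete melting.

T_f ≈ 80.4 °C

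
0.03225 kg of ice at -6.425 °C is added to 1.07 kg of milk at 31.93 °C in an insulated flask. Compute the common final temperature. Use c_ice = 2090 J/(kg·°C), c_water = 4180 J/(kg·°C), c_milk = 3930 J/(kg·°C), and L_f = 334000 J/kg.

Sum of m c ΔT and latent-heat terms is zero:
warm ice to 0 °C: 0.03225·2090·(0 − (-6.425)) = 433.06; latent heat to melt: 0.03225·334000 = 10772; warm the meltwater: 134.81 T; milk cools: 1.07·3930·(T − 31.93) = 4205.1(T − 31.93)
4339.9 T = 134269 − 11205 = 123064
T ≈ 28.36 °C — above 0 °C, consistent with complete melting.

T_f ≈ 28.4 °C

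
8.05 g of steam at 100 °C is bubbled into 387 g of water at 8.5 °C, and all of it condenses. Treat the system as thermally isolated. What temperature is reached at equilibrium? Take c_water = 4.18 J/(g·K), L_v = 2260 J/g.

T_f ≈ 21.4 °C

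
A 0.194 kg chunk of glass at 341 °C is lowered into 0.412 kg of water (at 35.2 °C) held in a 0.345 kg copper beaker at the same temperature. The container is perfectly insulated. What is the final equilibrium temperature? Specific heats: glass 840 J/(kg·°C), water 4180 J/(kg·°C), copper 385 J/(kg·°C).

T_f ≈ 59.9 °C

Heat gained plus heat lost sum to zero:
0.194·840·(T − 341) + 0.412·4180·(T − 35.2) + 0.345·385·(T − 35.2) = 0
162.96(T − 341) + 1722.2(T − 35.2) + 132.82(T − 35.2) = 0
(162.96 + 1722.2 + 132.82) T = 162.96·341 + 1722.2·35.2 + 132.82·35.2
T = 120865 / 2017.9 = 59.9 °C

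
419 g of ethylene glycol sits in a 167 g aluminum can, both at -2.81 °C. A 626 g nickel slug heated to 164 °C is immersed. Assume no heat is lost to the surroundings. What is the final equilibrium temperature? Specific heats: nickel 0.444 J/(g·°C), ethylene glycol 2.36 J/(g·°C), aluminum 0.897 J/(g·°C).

T_f ≈ 29.9 °C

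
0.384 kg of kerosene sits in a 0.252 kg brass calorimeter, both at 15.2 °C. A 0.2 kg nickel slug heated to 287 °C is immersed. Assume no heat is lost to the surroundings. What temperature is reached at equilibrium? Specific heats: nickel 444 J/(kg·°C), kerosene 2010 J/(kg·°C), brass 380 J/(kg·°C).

T_f ≈ 40.4 °C

Energy conservation, ΣQ = 0:
0.2·444·(T − 287) + 0.384·2010·(T − 15.2) + 0.252·380·(T − 15.2) = 0
(88.8 + 771.84 + 95.76) T = 88.8·287 + 771.84·15.2 + 95.76·15.2
T ≈ 40.44 °C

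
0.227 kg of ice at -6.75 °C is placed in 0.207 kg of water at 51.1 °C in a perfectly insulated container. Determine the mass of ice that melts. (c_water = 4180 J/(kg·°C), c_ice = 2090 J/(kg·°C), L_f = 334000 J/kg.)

m_melted ≈ 0.123 kg

Heat available from the water dropping to 0 °C: 0.207·4180·51.1 = 44215 J.
Of that, 0.227·2090·6.75 = 3202.4 J goes to bring the ice to 0 °C, leaving 41012 J.
Fully melting the ice requires m_ice L_f = 0.227·334000 = 75818 J.
41012 J < 75818 J, so only part of the ice melts and the system sits at 0 °C.
m_melted·334000 = 41012  ⇒  m_melted ≈ 0.1228 kg.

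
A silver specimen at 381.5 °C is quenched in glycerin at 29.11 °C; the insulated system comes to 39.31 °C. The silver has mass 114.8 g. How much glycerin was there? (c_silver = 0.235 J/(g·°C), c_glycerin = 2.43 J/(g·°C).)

m ≈ 372 g

Net heat exchanged in the isolated system is zero:
114.8×0.235×(39.31 − 381.5) + m×2.43×(39.31 − 29.11) = 0
24.79 m = 9231.6
m = 9231.6/24.79 ≈ 372.5 g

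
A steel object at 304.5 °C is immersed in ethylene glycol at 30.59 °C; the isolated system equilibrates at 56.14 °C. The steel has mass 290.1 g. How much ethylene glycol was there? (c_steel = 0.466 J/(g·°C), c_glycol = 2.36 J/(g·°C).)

Conservation of energy gives ΣQ = 0:
290.1×0.466×(56.14 − 304.5) + m×2.36×(56.14 − 30.59) = 0
60.3 m = 33575
m = 33575/60.3 ≈ 556.8 g

m ≈ 557 g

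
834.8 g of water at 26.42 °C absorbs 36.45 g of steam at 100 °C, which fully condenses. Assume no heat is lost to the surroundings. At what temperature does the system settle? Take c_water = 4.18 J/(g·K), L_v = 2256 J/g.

T_f ≈ 52.1 °C

Let T be the final temperature. ΣQ_i = 0:
latent heat released on condensation: 36.45·2256 = 82231
  condensed water 100 °C→T: 152.36(T − 100)
  original water: 3489.5(T − 26.42)
3641.8 T = 82231 + 15236 + 92192 = 189659
T ≈ 52.08 °C — below 100 °C, confirming all the steam condensed.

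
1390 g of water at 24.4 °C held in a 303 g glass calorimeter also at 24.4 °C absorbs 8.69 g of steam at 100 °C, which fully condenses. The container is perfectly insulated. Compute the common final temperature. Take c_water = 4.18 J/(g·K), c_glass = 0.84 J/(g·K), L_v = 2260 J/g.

T_f ≈ 28.1 °C

Setting the total heat transfer to zero:
latent heat released on condensation: 8.69×2260 = 19639
  condensed water 100 °C→T: 36.32(T − 100)
  original water: 5810.2(T − 24.4)
  cup: 254.52(T − 24.4)
6101 T = 19639 + 3632.4 + 147979 = 171251
T ≈ 28.07 °C — below 100 °C, confirming all the steam condensed.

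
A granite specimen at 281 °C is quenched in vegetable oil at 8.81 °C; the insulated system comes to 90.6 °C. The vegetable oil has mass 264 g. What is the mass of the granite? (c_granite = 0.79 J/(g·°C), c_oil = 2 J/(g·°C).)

m ≈ 287 g

Conservation of energy gives ΣQ = 0:
m·0.79·(90.6 − 281) + 264·2·(90.6 − 8.81) = 0
-150.42 m = -43185
m = -43185/-150.42 ≈ 287.1 g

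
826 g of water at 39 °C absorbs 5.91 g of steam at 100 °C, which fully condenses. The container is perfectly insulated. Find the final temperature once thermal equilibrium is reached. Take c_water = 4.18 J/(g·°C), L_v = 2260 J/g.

Sum of m c ΔT and latent-heat terms is zero:
latent heat released on condensation: 5.91·2260 = 13357; condensed water 100 °C→T: 24.7(T − 100); water warms: 826·4.18·(T − 39) = 3452.7(T − 39)
3477.4 T = 13357 + 2470.4 + 134655 = 150482
T ≈ 43.27 °C — below 100 °C, confirming all the steam condensed.

T_f ≈ 43.3 °C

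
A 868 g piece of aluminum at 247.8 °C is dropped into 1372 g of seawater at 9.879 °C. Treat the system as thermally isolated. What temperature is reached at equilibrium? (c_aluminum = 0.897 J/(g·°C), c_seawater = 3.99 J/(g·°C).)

Setting the total heat transfer to zero:
868·0.897·(T − 247.8) + 1372·3.99·(T − 9.879) = 0
778.6(T − 247.8) + 5474.3(T − 9.879) = 0
(778.6 + 5474.3) T = 778.6·247.8 + 5474.3·9.879
T = 247017 / 6252.9 = 39.5 °C

T_f ≈ 39.5 °C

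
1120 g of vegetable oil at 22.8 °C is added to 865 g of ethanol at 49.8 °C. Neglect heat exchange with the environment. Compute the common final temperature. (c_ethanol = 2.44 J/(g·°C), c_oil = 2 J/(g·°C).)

T_f ≈ 35.9 °C

Energy conservation, ΣQ = 0:
865*2.44*(T − 49.8) + 1120*2*(T − 22.8) = 0
2110.6(T − 49.8) + 2240(T − 22.8) = 0
(2110.6 + 2240) T = 2110.6*49.8 + 2240*22.8
T = 156180/4350.6 ≈ 35.90 °C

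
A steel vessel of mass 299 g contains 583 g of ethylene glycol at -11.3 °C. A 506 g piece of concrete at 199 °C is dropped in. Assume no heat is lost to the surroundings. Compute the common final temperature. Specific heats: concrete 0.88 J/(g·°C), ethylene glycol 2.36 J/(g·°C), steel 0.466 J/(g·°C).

Net heat exchanged in the isolated system is zero:
506·0.88·(T − 199) + 583·2.36·(T − (-11.3)) + 299·0.466·(T − (-11.3)) = 0
1960.5 T = 71489
T = 71489/1960.5 ≈ 36.46 °C

T_f ≈ 36.5 °C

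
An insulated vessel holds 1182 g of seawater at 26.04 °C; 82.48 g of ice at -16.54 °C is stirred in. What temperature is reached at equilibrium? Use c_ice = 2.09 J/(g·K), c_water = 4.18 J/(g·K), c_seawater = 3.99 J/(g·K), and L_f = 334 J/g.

T_f ≈ 18.3 °C

Net heat exchanged in the isolated system is zero:
ice -16.54→0 °C: 82.48×2.09×16.54 = 2851.2
  melt ice: 82.48×334 = 27548
  warm the meltwater: 344.77 T
  seawater: 4716.2(T − 26.04)
5060.9 T = 122809 − 30400 = 92410
T ≈ 18.26 °C. Since T > 0 °C, the all-ice-melts assumption holds.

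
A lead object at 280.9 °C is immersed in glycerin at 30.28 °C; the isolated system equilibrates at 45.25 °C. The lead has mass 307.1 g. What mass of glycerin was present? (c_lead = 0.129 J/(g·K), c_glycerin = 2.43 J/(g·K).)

m ≈ 257 g

Net heat exchanged in the isolated system is zero:
307.1·0.129·(45.25 − 280.9) + m·2.43·(45.25 − 30.28) = 0
36.38 m = 9335.5
m = 9335.5/36.38 ≈ 256.6 g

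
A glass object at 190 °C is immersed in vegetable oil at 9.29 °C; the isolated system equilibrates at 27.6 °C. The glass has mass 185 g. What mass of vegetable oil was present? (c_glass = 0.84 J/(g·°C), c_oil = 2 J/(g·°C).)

Let T be the final temperature. ΣQ_i = 0:
185×0.84×(27.6 − 190) + m×2×(27.6 − 9.29) = 0
36.62 m = 25237
m = 25237/36.62 ≈ 689.2 g

m ≈ 689 g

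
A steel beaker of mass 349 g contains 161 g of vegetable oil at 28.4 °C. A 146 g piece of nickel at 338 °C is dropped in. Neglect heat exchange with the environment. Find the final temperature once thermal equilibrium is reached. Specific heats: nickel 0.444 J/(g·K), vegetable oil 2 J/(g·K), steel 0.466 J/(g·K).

Setting the total heat transfer to zero:
146*0.444*(T − 338) + 161*2*(T − 28.4) + 349*0.466*(T − 28.4) = 0
64.82(T − 338) + 322(T − 28.4) + 162.63(T − 28.4) = 0
549.46 T = 35674
T = 35674 / 549.46 = 64.9 °C

T_f ≈ 64.9 °C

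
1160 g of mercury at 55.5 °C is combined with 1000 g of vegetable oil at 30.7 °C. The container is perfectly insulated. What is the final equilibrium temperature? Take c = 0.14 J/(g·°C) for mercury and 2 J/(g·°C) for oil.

T_f = Σ m_i c_i T_i / Σ m_i c_i:
T_f = (162.4*55.5 + 2000*30.7) / (162.4 + 2000)
    = 70413 / 2162.4 ≈ 32.56 °C

T_f ≈ 32.6 °C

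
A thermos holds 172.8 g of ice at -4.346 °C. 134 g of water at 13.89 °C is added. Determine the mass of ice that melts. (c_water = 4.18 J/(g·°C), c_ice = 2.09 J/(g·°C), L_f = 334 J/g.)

m_melted ≈ 18.6 g

Cooling the water to 0 °C releases 134×4.18×13.89 = 7780.1 J.
Warming the ice to 0 °C takes 172.8×2.09×4.346 = 1569.6 J, leaving 6210.5 J for melting.
Fully melting the ice requires m_ice L_f = 172.8×334 = 57715 J.
Since 6210.5 < 57715 J, not all the ice melts; equilibrium is at 0 °C.
m_melted×334 = 6210.5  ⇒  m_melted ≈ 18.59 g.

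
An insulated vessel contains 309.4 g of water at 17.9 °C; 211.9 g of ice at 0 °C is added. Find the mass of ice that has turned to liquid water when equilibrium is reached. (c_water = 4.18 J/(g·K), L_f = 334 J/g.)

Heat available from the water dropping to 0 °C: 309.4×4.18×17.9 = 23150 J.
Melting all 211.9 g of ice would need 211.9×334 = 70775 J.
Since 23150 < 70775 J, not all the ice melts; equilibrium is at 0 °C.
m_melt = 23150 / L_f = 69.31 g.

m_melted ≈ 69.3 g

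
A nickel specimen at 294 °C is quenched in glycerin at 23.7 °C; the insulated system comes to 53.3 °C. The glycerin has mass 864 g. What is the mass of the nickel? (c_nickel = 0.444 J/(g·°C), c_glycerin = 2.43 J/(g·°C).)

Heat lost by the nickel = heat gained by the glycerin:
m·0.444·(294 − 53.3) = 864·2.43·(53.3 − 23.7)
106.87 m = 62146  ⇒  m ≈ 581.5 g

m ≈ 582 g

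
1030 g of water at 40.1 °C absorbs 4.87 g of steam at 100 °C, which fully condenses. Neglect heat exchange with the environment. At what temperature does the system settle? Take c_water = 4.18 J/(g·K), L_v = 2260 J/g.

T_f ≈ 42.9 °C

Energy conservation, ΣQ = 0:
latent heat released on condensation: 4.87·2260 = 11006; condensate cools 100→T: 4.87·4.18·(T − 100) = 20.36(T − 100); original water: 4305.4(T − 40.1)
4325.8 T = 11006 + 2035.7 + 172647 = 185688
T ≈ 42.93 °C (< 100 °C, so full condensation is consistent).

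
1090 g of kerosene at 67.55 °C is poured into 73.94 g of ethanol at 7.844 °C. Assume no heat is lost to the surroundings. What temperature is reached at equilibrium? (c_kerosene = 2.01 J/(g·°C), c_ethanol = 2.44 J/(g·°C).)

T_f ≈ 63.0 °C

With ΣQ=0 the equilibrium temperature is the m·c-weighted mean:
T_f = (2190.9×67.55 + 180.41×7.844) / (2190.9 + 180.41)
    = 149410 / 2371.3 ≈ 63.01 °C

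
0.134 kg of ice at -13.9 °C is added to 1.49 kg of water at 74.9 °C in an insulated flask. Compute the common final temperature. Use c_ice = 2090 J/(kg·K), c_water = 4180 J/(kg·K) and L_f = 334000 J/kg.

T_f ≈ 61.6 °C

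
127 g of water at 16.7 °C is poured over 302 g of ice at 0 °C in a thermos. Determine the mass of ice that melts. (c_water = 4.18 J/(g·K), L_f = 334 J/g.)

Heat available from the water dropping to 0 °C: 127×4.18×16.7 = 8865.4 J.
Fully melting the ice requires m_ice L_f = 302×334 = 100868 J.
8865.4 J < 100868 J, so only part of the ice melts and the system sits at 0 °C.
Mass melted = 8865.4/334 ≈ 26.54 g.

m_melted ≈ 26.5 g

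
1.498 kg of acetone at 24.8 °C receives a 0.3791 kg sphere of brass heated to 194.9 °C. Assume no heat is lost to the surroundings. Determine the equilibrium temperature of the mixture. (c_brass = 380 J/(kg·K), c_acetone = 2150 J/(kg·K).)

Heat lost by the brass equals heat gained by the acetone:
0.3791×380×(194.9 − T) = 1.498×2150×(T − 24.8)
144.06(194.9 − T) = 3220.7(T − 24.8)
3364.8 T = 107950  ⇒  T ≈ 32.08 °C

T_f ≈ 32.1 °C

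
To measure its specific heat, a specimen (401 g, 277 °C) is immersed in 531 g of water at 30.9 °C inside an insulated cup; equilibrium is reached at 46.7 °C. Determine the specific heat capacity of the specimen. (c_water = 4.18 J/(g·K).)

m_s c (T_s − T_f) = m_water c_water (T_f − T_0):
401·c·(277 − 46.7) = 531·4.18·(46.7 − 30.9)
92350 c = 35069  ⇒  c ≈ 0.3797 J/(g·K)

c ≈ 0.38 J/(g·K)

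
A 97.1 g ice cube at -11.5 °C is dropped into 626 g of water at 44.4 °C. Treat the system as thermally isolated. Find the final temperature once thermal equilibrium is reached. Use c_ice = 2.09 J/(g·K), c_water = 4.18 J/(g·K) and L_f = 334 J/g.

T_f ≈ 26.9 °C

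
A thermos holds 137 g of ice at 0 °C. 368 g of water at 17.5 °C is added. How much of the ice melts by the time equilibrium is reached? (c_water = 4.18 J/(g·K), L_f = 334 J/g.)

m_melted ≈ 80.6 g

Water can give up m c ΔT = 368·4.18·17.5 = 26919 J before reaching 0 °C.
Melting all 137 g of ice would need 137·334 = 45758 J.
Since 26919 < 45758 J, not all the ice melts; equilibrium is at 0 °C.
m_melted·334 = 26919  ⇒  m_melted ≈ 80.6 g.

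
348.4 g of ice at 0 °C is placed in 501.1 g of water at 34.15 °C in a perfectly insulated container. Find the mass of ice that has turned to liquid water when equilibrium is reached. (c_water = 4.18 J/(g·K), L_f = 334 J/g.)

m_melted ≈ 214 g

Heat available from the water dropping to 0 °C: 501.1×4.18×34.15 = 71531 J.
To melt every bit of ice: 348.4×334 = 116366 J.
That's not enough to melt it all — equilibrium is at 0 °C with ice remaining.
m_melted×334 = 71531  ⇒  m_melted ≈ 214.2 g.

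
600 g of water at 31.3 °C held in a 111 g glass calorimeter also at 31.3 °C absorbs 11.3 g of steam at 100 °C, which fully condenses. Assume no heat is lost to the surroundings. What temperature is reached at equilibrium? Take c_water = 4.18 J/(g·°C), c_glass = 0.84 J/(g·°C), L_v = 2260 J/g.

T_f ≈ 42.2 °C

Let T be the final temperature. ΣQ_i = 0:
latent heat released on condensation: 11.3×2260 = 25538; condensed water 100 °C→T: 47.23(T − 100); original water: 2508(T − 31.3); glass cup: 111×0.84×(T − 31.3) = 93.24(T − 31.3)
2648.5 T = 25538 + 4723.4 + 81419 = 111680
T ≈ 42.17 °C (< 100 °C, so full condensation is consistent).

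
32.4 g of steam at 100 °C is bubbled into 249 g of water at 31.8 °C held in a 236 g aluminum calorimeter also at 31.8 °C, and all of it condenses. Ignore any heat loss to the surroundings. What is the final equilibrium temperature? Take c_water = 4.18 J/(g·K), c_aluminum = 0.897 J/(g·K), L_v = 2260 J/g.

T_f ≈ 91.2 °C

Let T be the final temperature. ΣQ_i = 0:
steam→water at 100 °C releases m L_v = 32.4×2260 = 73224; condensate cools 100→T: 32.4×4.18×(T − 100) = 135.43(T − 100); water warms: 249×4.18×(T − 31.8) = 1040.8(T − 31.8); aluminum cup: 236×0.897×(T − 31.8) = 211.69(T − 31.8)
1387.9 T = 73224 + 13543 + 39830 = 126597
T ≈ 91.21 °C (< 100 °C, so full condensation is consistent).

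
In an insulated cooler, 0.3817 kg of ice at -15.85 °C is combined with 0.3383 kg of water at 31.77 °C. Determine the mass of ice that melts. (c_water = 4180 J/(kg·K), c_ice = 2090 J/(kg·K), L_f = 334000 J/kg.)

Water can give up m c ΔT = 0.3383×4180×31.77 = 44926 J before reaching 0 °C.
Warming the ice to 0 °C takes 0.3817×2090×15.85 = 12644 J, leaving 32281 J for melting.
Melting all 0.3817 kg of ice would need 0.3817×334000 = 127488 J.
Since 32281 < 127488 J, not all the ice melts; equilibrium is at 0 °C.
m_melted×334000 = 32281  ⇒  m_melted ≈ 0.09665 kg.

m_melted ≈ 0.0967 kg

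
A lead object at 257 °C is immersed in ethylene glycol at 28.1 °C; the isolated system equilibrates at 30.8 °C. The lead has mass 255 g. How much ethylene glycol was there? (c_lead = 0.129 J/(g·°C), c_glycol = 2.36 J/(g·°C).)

m ≈ 1170 g

|Q_lead| = |Q_glycol|:
255·0.129·(257 − 30.8) = m·2.36·(30.8 − 28.1)
6.372 m = 7440.8  ⇒  m ≈ 1168 g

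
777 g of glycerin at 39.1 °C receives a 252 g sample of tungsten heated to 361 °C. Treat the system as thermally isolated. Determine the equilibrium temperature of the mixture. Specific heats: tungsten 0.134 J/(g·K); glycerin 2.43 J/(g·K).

Setting the total heat transfer to zero:
252×0.134×(T − 361) + 777×2.43×(T − 39.1) = 0
(33.77 + 1888.1) T = 33.77×361 + 1888.1×39.1
T = 86015/1921.9 ≈ 44.76 °C

T_f ≈ 44.8 °C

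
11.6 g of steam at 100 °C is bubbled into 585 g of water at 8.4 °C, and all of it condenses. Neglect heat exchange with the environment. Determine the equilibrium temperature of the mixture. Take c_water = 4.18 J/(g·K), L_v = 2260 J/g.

T_f ≈ 20.7 °C

Energy conservation, ΣQ = 0:
steam→water at 100 °C releases m L_v = 11.6×2260 = 26216; condensed water 100 °C→T: 48.49(T − 100); water warms: 585×4.18×(T − 8.4) = 2445.3(T − 8.4)
2493.8 T = 26216 + 4848.8 + 20541 = 51605
T ≈ 20.69 °C (< 100 °C, so full condensation is consistent).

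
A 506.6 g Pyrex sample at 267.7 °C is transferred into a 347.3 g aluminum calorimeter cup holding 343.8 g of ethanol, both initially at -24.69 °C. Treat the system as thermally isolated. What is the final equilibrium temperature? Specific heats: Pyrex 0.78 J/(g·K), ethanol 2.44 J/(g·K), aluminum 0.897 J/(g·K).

T_f ≈ 50.1 °C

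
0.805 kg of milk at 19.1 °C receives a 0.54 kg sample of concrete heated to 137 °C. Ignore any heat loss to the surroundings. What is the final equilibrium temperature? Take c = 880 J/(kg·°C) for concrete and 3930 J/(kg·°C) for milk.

T_f ≈ 34.5 °C

Heat lost by the concrete equals heat gained by the milk:
0.54×880×(137 − T) = 0.805×3930×(T − 19.1)
475.2(137 − T) = 3163.7(T − 19.1)
3638.9 T = 125528  ⇒  T ≈ 34.50 °C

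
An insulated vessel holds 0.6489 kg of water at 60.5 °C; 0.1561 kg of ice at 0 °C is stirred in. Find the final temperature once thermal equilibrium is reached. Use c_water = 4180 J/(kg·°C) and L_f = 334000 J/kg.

T_f ≈ 33.3 °C

Let T be the final temperature. ΣQ_i = 0:
fusion: m_ice L_f = 0.1561×334000 = 52137
  meltwater 0→T: 0.1561×4180×T = 652.5 T
  water: 2712.4(T − 60.5)
3364.9 T = 164100 − 52137 = 111963
T ≈ 33.27 °C. Since T > 0 °C, the all-ice-melts assumption holds.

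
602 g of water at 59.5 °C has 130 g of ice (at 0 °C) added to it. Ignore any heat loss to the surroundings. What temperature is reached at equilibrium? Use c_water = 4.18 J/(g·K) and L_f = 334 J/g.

T_f ≈ 34.7 °C

Let T be the final temperature. ΣQ_i = 0:
melt ice: 130×334 = 43420
  warm the meltwater: 543.4 T
  water: 2516.4(T − 59.5)
3059.8 T = 149723 − 43420 = 106303
T ≈ 34.74 °C — above 0 °C, consistent with complete melting.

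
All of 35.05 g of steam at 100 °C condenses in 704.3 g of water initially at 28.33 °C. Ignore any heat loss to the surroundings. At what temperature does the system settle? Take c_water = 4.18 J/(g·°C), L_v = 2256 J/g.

Let T be the final temperature. ΣQ_i = 0:
condense steam: −35.05×2256 = −79073; condensate cools 100→T: 35.05×4.18×(T − 100) = 146.51(T − 100); original water: 2944(T − 28.33)
3090.5 T = 79073 + 14651 + 83403 = 177126
T ≈ 57.31 °C, under the boiling point, so the assumption holds.

T_f ≈ 57.3 °C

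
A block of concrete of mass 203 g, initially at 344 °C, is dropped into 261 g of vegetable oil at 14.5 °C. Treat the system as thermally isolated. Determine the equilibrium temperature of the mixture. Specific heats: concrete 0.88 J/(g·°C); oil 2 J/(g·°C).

Heat lost by the concrete equals heat gained by the oil:
203×0.88×(344 − T) = 261×2×(T − 14.5)
178.64(344 − T) = 522(T − 14.5)
700.64 T = 69021  ⇒  T ≈ 98.51 °C

T_f ≈ 98.5 °C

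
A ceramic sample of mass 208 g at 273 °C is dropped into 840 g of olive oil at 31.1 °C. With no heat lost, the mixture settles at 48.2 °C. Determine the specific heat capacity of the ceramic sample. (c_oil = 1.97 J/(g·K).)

Taking heat into each body as positive, Σ m c ΔT = 0:
208·c·(48.2 − 273) + 840·1.97·(48.2 − 31.1) = 0
-46758 c = -28297
c = -28297/-46758 ≈ 0.6052 J/(g·K)

c ≈ 0.605 J/(g·K)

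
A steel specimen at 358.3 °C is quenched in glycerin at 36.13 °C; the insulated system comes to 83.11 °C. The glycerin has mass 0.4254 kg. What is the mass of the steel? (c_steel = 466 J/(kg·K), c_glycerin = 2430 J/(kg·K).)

m ≈ 0.379 kg

Net heat exchanged in the isolated system is zero:
m·466·(83.11 − 358.3) + 0.4254·2430·(83.11 − 36.13) = 0
-128239 m = -48564
m = -48564/-128239 ≈ 0.3787 kg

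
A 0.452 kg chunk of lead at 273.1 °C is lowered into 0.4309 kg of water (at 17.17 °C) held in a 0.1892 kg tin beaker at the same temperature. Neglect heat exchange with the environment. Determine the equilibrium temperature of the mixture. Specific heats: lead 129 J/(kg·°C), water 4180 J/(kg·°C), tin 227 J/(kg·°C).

T_f ≈ 25.0 °C

Setting the total heat transfer to zero:
0.452×129×(T − 273.1) + 0.4309×4180×(T − 17.17) + 0.1892×227×(T − 17.17) = 0
58.31(T − 273.1) + 1801.2(T − 17.17) + 42.95(T − 17.17) = 0
1902.4 T = 47587
T = 47587/1902.4 ≈ 25.01 °C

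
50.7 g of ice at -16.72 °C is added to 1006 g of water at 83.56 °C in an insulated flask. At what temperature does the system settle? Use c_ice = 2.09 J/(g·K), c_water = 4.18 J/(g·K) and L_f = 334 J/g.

T_f ≈ 75.3 °C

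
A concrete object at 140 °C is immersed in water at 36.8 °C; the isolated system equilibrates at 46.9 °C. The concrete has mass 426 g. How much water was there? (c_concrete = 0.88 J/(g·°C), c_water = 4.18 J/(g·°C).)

m ≈ 827 g

Heat gained plus heat lost sum to zero:
426×0.88×(46.9 − 140) + m×4.18×(46.9 − 36.8) = 0
42.22 m = 34901
m = 34901/42.22 ≈ 826.7 g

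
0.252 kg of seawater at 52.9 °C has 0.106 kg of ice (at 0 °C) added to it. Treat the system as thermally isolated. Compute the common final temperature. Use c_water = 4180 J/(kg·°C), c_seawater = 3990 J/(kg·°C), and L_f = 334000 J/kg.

T_f ≈ 12.3 °C

Setting the total heat transfer to zero:
fusion: m_ice L_f = 0.106×334000 = 35404; warm the meltwater: 443.08 T; seawater cools: 0.252×3990×(T − 52.9) = 1005.5(T − 52.9)
1448.6 T = 53190 − 35404 = 17786
T ≈ 12.28 °C. Since T > 0 °C, the all-ice-melts assumption holds.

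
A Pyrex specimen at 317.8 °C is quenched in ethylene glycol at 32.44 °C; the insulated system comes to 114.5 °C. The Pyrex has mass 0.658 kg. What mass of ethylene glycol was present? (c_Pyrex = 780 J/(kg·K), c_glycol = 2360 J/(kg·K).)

Taking heat into each body as positive, Σ m c ΔT = 0:
0.658·780·(114.5 − 317.8) + m·2360·(114.5 − 32.44) = 0
193662 m = 104342
m = 104342/193662 ≈ 0.5388 kg

m ≈ 0.539 kg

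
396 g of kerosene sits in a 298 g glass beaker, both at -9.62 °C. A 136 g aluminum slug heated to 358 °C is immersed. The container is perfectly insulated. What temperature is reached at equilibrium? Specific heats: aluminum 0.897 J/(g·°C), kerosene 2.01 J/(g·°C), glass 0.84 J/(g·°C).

T_f ≈ 28.8 °C

Heat gained plus heat lost sum to zero:
136×0.897×(T − 358) + 396×2.01×(T − (-9.62)) + 298×0.84×(T − (-9.62)) = 0
121.99(T − 358) + 795.96(T − (-9.62)) + 250.32(T − (-9.62)) = 0
(121.99 + 795.96 + 250.32) T = 121.99×358 + 795.96×(-9.62) + 250.32×(-9.62)
T = 33608/1168.3 ≈ 28.77 °C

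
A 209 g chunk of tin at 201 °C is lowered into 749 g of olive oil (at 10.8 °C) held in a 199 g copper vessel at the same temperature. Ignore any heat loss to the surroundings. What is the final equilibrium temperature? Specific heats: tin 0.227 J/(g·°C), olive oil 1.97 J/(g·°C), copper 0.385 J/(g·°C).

T_f ≈ 16.4 °C

T_f = Σ m_i c_i T_i / Σ m_i c_i:
T_f = (47.44×201 + 1475.5×10.8 + 76.61×10.8) / (47.44 + 1475.5 + 76.61)
    = 26299 / 1599.6 ≈ 16.44 °C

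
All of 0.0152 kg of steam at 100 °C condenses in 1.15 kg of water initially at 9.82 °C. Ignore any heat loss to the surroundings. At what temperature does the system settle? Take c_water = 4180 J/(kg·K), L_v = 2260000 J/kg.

T_f ≈ 18.0 °C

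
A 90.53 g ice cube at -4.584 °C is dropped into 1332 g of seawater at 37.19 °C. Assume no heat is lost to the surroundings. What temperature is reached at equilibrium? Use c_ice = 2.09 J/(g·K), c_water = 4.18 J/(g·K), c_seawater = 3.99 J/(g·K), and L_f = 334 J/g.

T_f ≈ 29.3 °C

Sum of m c ΔT and latent-heat terms is zero:
warm ice to 0 °C: 90.53×2.09×(0 − (-4.584)) = 867.33; fusion: m_ice L_f = 90.53×334 = 30237; meltwater 0→T: 90.53×4.18×T = 378.42 T; seawater cools: 1332×3.99×(T − 37.19) = 5314.7(T − 37.19)
5693.1 T = 197653 − 31104 = 166549
T ≈ 29.25 °C (positive, so assuming full melt was valid).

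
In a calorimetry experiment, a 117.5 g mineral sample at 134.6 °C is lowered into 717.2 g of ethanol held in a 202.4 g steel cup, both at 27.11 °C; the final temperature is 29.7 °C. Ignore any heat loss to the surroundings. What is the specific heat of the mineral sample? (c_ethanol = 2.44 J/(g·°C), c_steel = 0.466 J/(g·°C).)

c ≈ 0.388 J/(g·°C)

Net heat exchanged in the isolated system is zero:
117.5×c×(29.7 − 134.6) + 717.2×2.44×(29.7 − 27.11) + 202.4×0.466×(29.7 − 27.11) = 0
-12326 c = -4776.7
c = -4776.7/-12326 ≈ 0.3875 J/(g·°C)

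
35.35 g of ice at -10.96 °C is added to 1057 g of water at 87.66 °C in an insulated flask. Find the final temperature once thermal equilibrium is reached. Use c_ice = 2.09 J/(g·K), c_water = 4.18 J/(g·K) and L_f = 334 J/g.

T_f ≈ 82.1 °C

Setting the total heat transfer to zero:
warm ice to 0 °C: 35.35×2.09×(0 − (-10.96)) = 809.74
  latent heat to melt: 35.35×334 = 11807
  meltwater 0→T: 35.35×4.18×T = 147.76 T
  water: 4418.3(T − 87.66)
4566 T = 387305 − 12617 = 374688
T ≈ 82.06 °C. Since T > 0 °C, the all-ice-melts assumption holds.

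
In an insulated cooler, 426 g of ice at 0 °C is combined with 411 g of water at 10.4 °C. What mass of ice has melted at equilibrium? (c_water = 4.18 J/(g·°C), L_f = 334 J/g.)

m_melted ≈ 53.5 g

Water can give up m c ΔT = 411×4.18×10.4 = 17867 J before reaching 0 °C.
To melt every bit of ice: 426×334 = 142284 J.
Since 17867 < 142284 J, not all the ice melts; equilibrium is at 0 °C.
m_melt = 17867 / L_f = 53.49 g.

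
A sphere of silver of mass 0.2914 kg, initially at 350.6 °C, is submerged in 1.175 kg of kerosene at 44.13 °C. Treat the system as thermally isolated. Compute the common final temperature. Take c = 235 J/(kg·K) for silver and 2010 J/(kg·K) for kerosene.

T_f ≈ 52.8 °C

Let T be the final temperature. ΣQ_i = 0:
0.2914·235·(T − 350.6) + 1.175·2010·(T − 44.13) = 0
(68.48 + 2361.8) T = 68.48·350.6 + 2361.8·44.13
T ≈ 52.77 °C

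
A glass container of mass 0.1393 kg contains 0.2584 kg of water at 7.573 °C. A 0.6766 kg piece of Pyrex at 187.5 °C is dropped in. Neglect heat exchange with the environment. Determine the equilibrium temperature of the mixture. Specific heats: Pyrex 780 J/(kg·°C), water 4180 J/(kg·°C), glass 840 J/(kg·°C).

T_f ≈ 62.6 °C

Let T be the final temperature. ΣQ_i = 0:
0.6766*780*(T − 187.5) + 0.2584*4180*(T − 7.573) + 0.1393*840*(T − 7.573) = 0
527.75(T − 187.5) + 1080.1(T − 7.573) + 117.01(T − 7.573) = 0
(527.75 + 1080.1 + 117.01) T = 527.75*187.5 + 1080.1*7.573 + 117.01*7.573
T = 108019/1724.9 ≈ 62.62 °C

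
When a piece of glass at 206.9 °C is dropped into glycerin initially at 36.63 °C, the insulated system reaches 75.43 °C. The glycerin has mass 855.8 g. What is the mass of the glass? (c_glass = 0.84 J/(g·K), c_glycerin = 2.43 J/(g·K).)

Heat lost by the glass = heat gained by the glycerin:
m×0.84×(206.9 − 75.43) = 855.8×2.43×(75.43 − 36.63)
110.43 m = 80688  ⇒  m ≈ 730.6 g

m ≈ 731 g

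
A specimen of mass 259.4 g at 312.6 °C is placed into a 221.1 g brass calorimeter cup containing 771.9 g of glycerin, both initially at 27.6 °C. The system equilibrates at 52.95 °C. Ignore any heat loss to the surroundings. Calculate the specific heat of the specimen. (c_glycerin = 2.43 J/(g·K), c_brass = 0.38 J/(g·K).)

c ≈ 0.738 J/(g·K)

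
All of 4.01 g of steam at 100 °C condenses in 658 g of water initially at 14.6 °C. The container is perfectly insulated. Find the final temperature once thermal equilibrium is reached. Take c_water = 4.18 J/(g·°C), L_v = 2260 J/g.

Energy balance with sensible and latent terms:
condense steam: −4.01·2260 = −9062.6; condensed water 100 °C→T: 16.76(T − 100); original water: 2750.4(T − 14.6)
2767.2 T = 9062.6 + 1676.2 + 40156 = 50895
T ≈ 18.39 °C — below 100 °C, confirming all the steam condensed.

T_f ≈ 18.4 °C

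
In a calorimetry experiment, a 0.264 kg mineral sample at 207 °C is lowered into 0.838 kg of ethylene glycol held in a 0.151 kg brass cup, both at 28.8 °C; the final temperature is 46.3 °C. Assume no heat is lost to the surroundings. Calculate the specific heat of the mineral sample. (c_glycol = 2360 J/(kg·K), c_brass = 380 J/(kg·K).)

c ≈ 839 J/(kg·K)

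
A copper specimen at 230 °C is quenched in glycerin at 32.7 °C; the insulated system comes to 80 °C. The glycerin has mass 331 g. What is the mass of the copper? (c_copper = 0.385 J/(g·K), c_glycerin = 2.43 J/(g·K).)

Conservation of energy gives ΣQ = 0:
m×0.385×(80 − 230) + 331×2.43×(80 − 32.7) = 0
-57.75 m = -38045
m = -38045/-57.75 ≈ 658.8 g

m ≈ 659 g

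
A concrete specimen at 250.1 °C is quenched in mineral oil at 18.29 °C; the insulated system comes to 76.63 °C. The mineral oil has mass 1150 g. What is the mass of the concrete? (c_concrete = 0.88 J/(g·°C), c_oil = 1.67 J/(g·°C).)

Setting the total heat transfer to zero:
m·0.88·(76.63 − 250.1) + 1150·1.67·(76.63 − 18.29) = 0
-152.65 m = -112042
m = -112042/-152.65 ≈ 734 g

m ≈ 734 g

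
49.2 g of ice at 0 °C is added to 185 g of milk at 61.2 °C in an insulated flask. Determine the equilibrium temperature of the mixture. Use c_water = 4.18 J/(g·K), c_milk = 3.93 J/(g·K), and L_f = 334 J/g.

T_f ≈ 30.1 °C

Heat gained plus heat lost sum to zero:
fusion: m_ice L_f = 49.2·334 = 16433; meltwater 0→T: 49.2·4.18·T = 205.66 T; milk cools: 185·3.93·(T − 61.2) = 727.05(T − 61.2)
932.71 T = 44495 − 16433 = 28063
T ≈ 30.09 °C. Since T > 0 °C, the all-ice-melts assumption holds.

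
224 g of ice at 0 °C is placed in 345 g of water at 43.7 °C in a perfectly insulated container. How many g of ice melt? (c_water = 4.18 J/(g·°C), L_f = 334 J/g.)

m_melted ≈ 189 g

Water can give up m c ΔT = 345·4.18·43.7 = 63020 J before reaching 0 °C.
To melt every bit of ice: 224·334 = 74816 J.
63020 J < 74816 J, so only part of the ice melts and the system sits at 0 °C.
m_melt = 63020 / L_f = 188.7 g.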